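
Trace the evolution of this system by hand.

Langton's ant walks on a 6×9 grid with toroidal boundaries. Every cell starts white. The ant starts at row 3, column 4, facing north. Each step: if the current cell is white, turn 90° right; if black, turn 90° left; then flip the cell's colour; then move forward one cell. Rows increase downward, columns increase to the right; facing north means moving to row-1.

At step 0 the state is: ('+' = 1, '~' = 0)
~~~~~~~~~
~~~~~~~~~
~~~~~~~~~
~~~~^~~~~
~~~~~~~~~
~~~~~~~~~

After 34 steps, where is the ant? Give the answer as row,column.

gen 0: ~~~~~~~~~
~~~~~~~~~
~~~~~~~~~
~~~~^~~~~
~~~~~~~~~
~~~~~~~~~
gen 1: ~~~~~~~~~
~~~~~~~~~
~~~~~~~~~
~~~~+>~~~
~~~~~~~~~
~~~~~~~~~
gen 2: ~~~~~~~~~
~~~~~~~~~
~~~~~~~~~
~~~~++~~~
~~~~~v~~~
~~~~~~~~~
gen 3: ~~~~~~~~~
~~~~~~~~~
~~~~~~~~~
~~~~++~~~
~~~~<+~~~
~~~~~~~~~
gen 4: ~~~~~~~~~
~~~~~~~~~
~~~~~~~~~
~~~~^+~~~
~~~~++~~~
~~~~~~~~~
gen 5: ~~~~~~~~~
~~~~~~~~~
~~~~~~~~~
~~~<~+~~~
~~~~++~~~
~~~~~~~~~
gen 6: ~~~~~~~~~
~~~~~~~~~
~~~^~~~~~
~~~+~+~~~
~~~~++~~~
~~~~~~~~~
gen 7: ~~~~~~~~~
~~~~~~~~~
~~~+>~~~~
~~~+~+~~~
~~~~++~~~
~~~~~~~~~
gen 8: ~~~~~~~~~
~~~~~~~~~
~~~++~~~~
~~~+v+~~~
~~~~++~~~
~~~~~~~~~
gen 9: ~~~~~~~~~
~~~~~~~~~
~~~++~~~~
~~~<++~~~
~~~~++~~~
~~~~~~~~~
gen 10: ~~~~~~~~~
~~~~~~~~~
~~~++~~~~
~~~~++~~~
~~~v++~~~
~~~~~~~~~
gen 11: ~~~~~~~~~
~~~~~~~~~
~~~++~~~~
~~~~++~~~
~~<+++~~~
~~~~~~~~~
gen 12: ~~~~~~~~~
~~~~~~~~~
~~~++~~~~
~~^~++~~~
~~++++~~~
~~~~~~~~~
gen 13: ~~~~~~~~~
~~~~~~~~~
~~~++~~~~
~~+>++~~~
~~++++~~~
~~~~~~~~~
gen 14: ~~~~~~~~~
~~~~~~~~~
~~~++~~~~
~~++++~~~
~~+v++~~~
~~~~~~~~~
gen 15: ~~~~~~~~~
~~~~~~~~~
~~~++~~~~
~~++++~~~
~~+~>+~~~
~~~~~~~~~
gen 16: ~~~~~~~~~
~~~~~~~~~
~~~++~~~~
~~++^+~~~
~~+~~+~~~
~~~~~~~~~
gen 17: ~~~~~~~~~
~~~~~~~~~
~~~++~~~~
~~+<~+~~~
~~+~~+~~~
~~~~~~~~~
gen 18: ~~~~~~~~~
~~~~~~~~~
~~~++~~~~
~~+~~+~~~
~~+v~+~~~
~~~~~~~~~
gen 19: ~~~~~~~~~
~~~~~~~~~
~~~++~~~~
~~+~~+~~~
~~<+~+~~~
~~~~~~~~~
gen 20: ~~~~~~~~~
~~~~~~~~~
~~~++~~~~
~~+~~+~~~
~~~+~+~~~
~~v~~~~~~
gen 21: ~~~~~~~~~
~~~~~~~~~
~~~++~~~~
~~+~~+~~~
~~~+~+~~~
~<+~~~~~~
gen 22: ~~~~~~~~~
~~~~~~~~~
~~~++~~~~
~~+~~+~~~
~^~+~+~~~
~++~~~~~~
gen 23: ~~~~~~~~~
~~~~~~~~~
~~~++~~~~
~~+~~+~~~
~+>+~+~~~
~++~~~~~~
gen 24: ~~~~~~~~~
~~~~~~~~~
~~~++~~~~
~~+~~+~~~
~+++~+~~~
~+v~~~~~~
gen 25: ~~~~~~~~~
~~~~~~~~~
~~~++~~~~
~~+~~+~~~
~+++~+~~~
~+~>~~~~~
gen 26: ~~~v~~~~~
~~~~~~~~~
~~~++~~~~
~~+~~+~~~
~+++~+~~~
~+~+~~~~~
gen 27: ~~<+~~~~~
~~~~~~~~~
~~~++~~~~
~~+~~+~~~
~+++~+~~~
~+~+~~~~~
gen 28: ~~++~~~~~
~~~~~~~~~
~~~++~~~~
~~+~~+~~~
~+++~+~~~
~+^+~~~~~
gen 29: ~~++~~~~~
~~~~~~~~~
~~~++~~~~
~~+~~+~~~
~+++~+~~~
~++>~~~~~
gen 30: ~~++~~~~~
~~~~~~~~~
~~~++~~~~
~~+~~+~~~
~++^~+~~~
~++~~~~~~
gen 31: ~~++~~~~~
~~~~~~~~~
~~~++~~~~
~~+~~+~~~
~+<~~+~~~
~++~~~~~~
gen 32: ~~++~~~~~
~~~~~~~~~
~~~++~~~~
~~+~~+~~~
~+~~~+~~~
~+v~~~~~~
gen 33: ~~++~~~~~
~~~~~~~~~
~~~++~~~~
~~+~~+~~~
~+~~~+~~~
~+~>~~~~~
gen 34: ~~+v~~~~~
~~~~~~~~~
~~~++~~~~
~~+~~+~~~
~+~~~+~~~
~+~+~~~~~

0,3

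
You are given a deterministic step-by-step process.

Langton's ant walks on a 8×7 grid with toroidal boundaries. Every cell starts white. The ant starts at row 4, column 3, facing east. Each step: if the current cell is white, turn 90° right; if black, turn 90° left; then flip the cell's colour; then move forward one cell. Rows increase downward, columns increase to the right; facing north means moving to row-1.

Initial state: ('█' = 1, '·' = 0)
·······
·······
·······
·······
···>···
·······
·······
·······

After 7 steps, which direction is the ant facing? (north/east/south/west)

t=0: ·······
·······
·······
·······
···>···
·······
·······
·······
t=1: ·······
·······
·······
·······
···█···
···v···
·······
·······
t=2: ·······
·······
·······
·······
···█···
··<█···
·······
·······
t=3: ·······
·······
·······
·······
··^█···
··██···
·······
·······
t=4: ·······
·······
·······
·······
··█>···
··██···
·······
·······
t=5: ·······
·······
·······
···^···
··█····
··██···
·······
·······
t=6: ·······
·······
·······
···█>··
··█····
··██···
·······
·······
t=7: ·······
·······
·······
···██··
··█·v··
··██···
·······
·······

south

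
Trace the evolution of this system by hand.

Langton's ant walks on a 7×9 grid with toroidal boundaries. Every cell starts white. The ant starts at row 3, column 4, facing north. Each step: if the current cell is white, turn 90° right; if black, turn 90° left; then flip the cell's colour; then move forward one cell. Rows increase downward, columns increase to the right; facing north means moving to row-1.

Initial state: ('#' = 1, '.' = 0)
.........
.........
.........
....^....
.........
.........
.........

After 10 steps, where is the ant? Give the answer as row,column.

4,3

step 0: .........
.........
.........
....^....
.........
.........
.........
step 1: .........
.........
.........
....#>...
.........
.........
.........
step 2: .........
.........
.........
....##...
.....v...
.........
.........
step 3: .........
.........
.........
....##...
....<#...
.........
.........
step 4: .........
.........
.........
....^#...
....##...
.........
.........
step 5: .........
.........
.........
...<.#...
....##...
.........
.........
step 6: .........
.........
...^.....
...#.#...
....##...
.........
.........
step 7: .........
.........
...#>....
...#.#...
....##...
.........
.........
step 8: .........
.........
...##....
...#v#...
....##...
.........
.........
step 9: .........
.........
...##....
...<##...
....##...
.........
.........
step 10: .........
.........
...##....
....##...
...v##...
.........
.........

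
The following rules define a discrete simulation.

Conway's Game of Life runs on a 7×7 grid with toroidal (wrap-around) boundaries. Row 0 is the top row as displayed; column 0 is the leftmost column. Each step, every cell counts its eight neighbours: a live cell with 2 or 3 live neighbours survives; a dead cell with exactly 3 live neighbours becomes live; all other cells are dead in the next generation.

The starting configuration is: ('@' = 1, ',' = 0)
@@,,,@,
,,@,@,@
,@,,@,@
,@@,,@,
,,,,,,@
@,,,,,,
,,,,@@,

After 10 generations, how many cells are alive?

[0] @@,,,@,
,,@,@,@
,@,,@,@
,@@,,@,
,,,,,,@
@,,,,,,
,,,,@@,
[1] @@,@,,,
,,@@@,@
,@,,@,@
,@@,,@@
@@,,,,@
,,,,,@@
@@,,@@,
[2] ,,,,,,,
,,,,@,@
,@,,@,@
,,@,,,,
,@@,,,,
,,,,@,,
,@@,@@,
[3] ,,,@@,,
@,,,,,,
@,,@,,,
@,@@,,,
,@@@,,,
,,,,@@,
,,,@@@,
[4] ,,,@,@,
,,,@@,,
@,@@,,@
@,,,@,,
,@,,,,,
,,,,,@,
,,,,,,,
[5] ,,,@,,,
,,,,,@@
@@@,,@@
@,@@,,@
,,,,,,,
,,,,,,,
,,,,@,,
[6] ,,,,@@,
,@@,@@,
,,@@@,,
,,@@,@,
,,,,,,,
,,,,,,,
,,,,,,,
[7] ,,,@@@,
,@@,,,,
,,,,,,,
,,@,,,,
,,,,,,,
,,,,,,,
,,,,,,,
[8] ,,@@@,,
,,@@@,,
,@@,,,,
,,,,,,,
,,,,,,,
,,,,,,,
,,,,@,,
[9] ,,@,,@,
,,,,@,,
,@@,,,,
,,,,,,,
,,,,,,,
,,,,,,,
,,,,@,,
[10] ,,,@@@,
,@@@,,,
,,,,,,,
,,,,,,,
,,,,,,,
,,,,,,,
,,,,,,,

6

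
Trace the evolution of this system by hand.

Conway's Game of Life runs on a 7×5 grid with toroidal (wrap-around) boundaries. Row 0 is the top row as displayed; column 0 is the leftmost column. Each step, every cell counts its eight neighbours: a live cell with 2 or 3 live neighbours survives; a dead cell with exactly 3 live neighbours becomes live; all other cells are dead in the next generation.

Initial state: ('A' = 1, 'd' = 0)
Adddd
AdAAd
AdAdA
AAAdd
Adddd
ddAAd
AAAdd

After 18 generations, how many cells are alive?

0) Adddd
AdAAd
AdAdA
AAAdd
Adddd
ddAAd
AAAdd
1) AddAd
AdAAd
ddddd
ddAAd
AddAA
AdAAA
AdAAA
2) Adddd
dAAAd
dAddA
ddAAd
Adddd
ddddd
ddddd
3) dAAdd
dAAAA
AAddA
AAAAA
ddddd
ddddd
ddddd
4) AAddd
ddddA
ddddd
ddAAd
AAAAA
ddddd
ddddd
5) Adddd
Adddd
dddAd
Adddd
AAddA
AAAAA
ddddd
6) ddddd
ddddA
ddddA
AAddd
ddddd
ddAAd
ddAAd
7) dddAd
ddddd
ddddA
Adddd
dAAdd
ddAAd
ddAAd
8) ddAAd
ddddd
ddddd
AAddd
dAAAd
ddddd
ddddA
9) dddAd
ddddd
ddddd
AAddd
AAAdd
ddAAd
dddAd
10) ddddd
ddddd
ddddd
AdAdd
AddAA
dddAA
dddAA
11) ddddd
ddddd
ddddd
AAdAd
AAAdd
ddAdd
dddAA
12) ddddd
ddddd
ddddd
AdddA
AddAA
AdAdA
dddAd
13) ddddd
ddddd
ddddd
AddAd
ddddd
AAAdd
dddAA
14) ddddd
ddddd
ddddd
ddddd
AdAdA
AAAAA
AAAAA
15) AAAAA
ddddd
ddddd
ddddd
ddAdd
ddddd
ddddd
16) AAAAA
AAAAA
ddddd
ddddd
ddddd
ddddd
AAAAA
17) ddddd
ddddd
AAAAA
ddddd
ddddd
AAAAA
ddddd
18) ddddd
AAAAA
AAAAA
AAAAA
AAAAA
AAAAA
AAAAA

30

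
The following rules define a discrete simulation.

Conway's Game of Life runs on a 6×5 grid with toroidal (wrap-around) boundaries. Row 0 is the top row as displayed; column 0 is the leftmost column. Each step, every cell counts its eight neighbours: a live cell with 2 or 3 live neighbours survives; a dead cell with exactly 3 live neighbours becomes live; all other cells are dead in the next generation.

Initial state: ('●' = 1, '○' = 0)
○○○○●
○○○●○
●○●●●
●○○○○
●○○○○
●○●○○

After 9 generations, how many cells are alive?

step 0: ○○○○●
○○○●○
●○●●●
●○○○○
●○○○○
●○●○○
step 1: ○○○●●
●○●○○
●●●●○
●○○●○
●○○○●
●●○○●
step 2: ○○●●○
●○○○○
●○○●○
○○○●○
○○○●○
○●○○○
step 3: ○●●○○
○●●●○
○○○○○
○○●●○
○○●○○
○○○●○
step 4: ○●○○○
○●○●○
○●○○○
○○●●○
○○●○○
○●○●○
step 5: ●●○○○
●●○○○
○●○●○
○●●●○
○●○○○
○●○○○
step 6: ○○●○○
○○○○●
○○○●●
●●○●○
●●○○○
○●●○○
step 7: ○●●●○
○○○○●
○○●●○
○●○●○
○○○○●
●○●○○
step 8: ●●●●●
○●○○●
○○●●●
○○○●●
●●●●●
●○●○●
step 9: ○○○○○
○○○○○
○○●○○
○○○○○
○○○○○
○○○○○

1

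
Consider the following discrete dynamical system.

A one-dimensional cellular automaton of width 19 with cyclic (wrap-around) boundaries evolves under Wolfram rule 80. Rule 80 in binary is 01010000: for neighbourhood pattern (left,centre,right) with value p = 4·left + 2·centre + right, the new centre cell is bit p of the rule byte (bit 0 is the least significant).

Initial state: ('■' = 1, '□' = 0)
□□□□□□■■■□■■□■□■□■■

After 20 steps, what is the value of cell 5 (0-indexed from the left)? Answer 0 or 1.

k=0  □□□□□□■■■□■■□■□■□■■
k=1  ■□□□□□□□■□□■□□□□□□■
k=2  ■■□□□□□□□■□□■□□□□□□
k=3  □■■□□□□□□□■□□■□□□□□
k=4  □□■■□□□□□□□■□□■□□□□
k=5  □□□■■□□□□□□□■□□■□□□
k=6  □□□□■■□□□□□□□■□□■□□
k=7  □□□□□■■□□□□□□□■□□■□
k=8  □□□□□□■■□□□□□□□■□□■
k=9  ■□□□□□□■■□□□□□□□■□□
k=10  □■□□□□□□■■□□□□□□□■□
k=11  □□■□□□□□□■■□□□□□□□■
k=12  ■□□■□□□□□□■■□□□□□□□
k=13  □■□□■□□□□□□■■□□□□□□
k=14  □□■□□■□□□□□□■■□□□□□
k=15  □□□■□□■□□□□□□■■□□□□
k=16  □□□□■□□■□□□□□□■■□□□
k=17  □□□□□■□□■□□□□□□■■□□
k=18  □□□□□□■□□■□□□□□□■■□
k=19  □□□□□□□■□□■□□□□□□■■
k=20  ■□□□□□□□■□□■□□□□□□■

0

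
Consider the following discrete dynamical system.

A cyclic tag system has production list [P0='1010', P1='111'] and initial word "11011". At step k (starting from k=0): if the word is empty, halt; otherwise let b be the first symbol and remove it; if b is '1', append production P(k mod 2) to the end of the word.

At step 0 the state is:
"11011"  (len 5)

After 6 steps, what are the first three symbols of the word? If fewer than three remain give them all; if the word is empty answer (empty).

gen 0: "11011"  (len 5)
gen 1: "10111010"  (len 8)
gen 2: "0111010111"  (len 10)
gen 3: "111010111"  (len 9)
gen 4: "11010111111"  (len 11)
gen 5: "10101111111010"  (len 14)
gen 6: "0101111111010111"  (len 16)

010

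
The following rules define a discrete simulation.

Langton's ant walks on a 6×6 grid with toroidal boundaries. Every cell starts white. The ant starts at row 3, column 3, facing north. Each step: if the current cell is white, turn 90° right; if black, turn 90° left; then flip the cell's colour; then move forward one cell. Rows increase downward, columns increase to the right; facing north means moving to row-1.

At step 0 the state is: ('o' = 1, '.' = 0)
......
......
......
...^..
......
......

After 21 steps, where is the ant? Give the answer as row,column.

5,0

0) ......
......
......
...^..
......
......
1) ......
......
......
...o>.
......
......
2) ......
......
......
...oo.
....v.
......
3) ......
......
......
...oo.
...<o.
......
4) ......
......
......
...^o.
...oo.
......
5) ......
......
......
..<.o.
...oo.
......
6) ......
......
..^...
..o.o.
...oo.
......
7) ......
......
..o>..
..o.o.
...oo.
......
8) ......
......
..oo..
..ovo.
...oo.
......
9) ......
......
..oo..
..<oo.
...oo.
......
10) ......
......
..oo..
...oo.
..voo.
......
11) ......
......
..oo..
...oo.
.<ooo.
......
12) ......
......
..oo..
.^.oo.
.oooo.
......
13) ......
......
..oo..
.o>oo.
.oooo.
......
14) ......
......
..oo..
.oooo.
.ovoo.
......
15) ......
......
..oo..
.oooo.
.o.>o.
......
16) ......
......
..oo..
.oo^o.
.o..o.
......
17) ......
......
..oo..
.o<.o.
.o..o.
......
18) ......
......
..oo..
.o..o.
.ov.o.
......
19) ......
......
..oo..
.o..o.
.<o.o.
......
20) ......
......
..oo..
.o..o.
..o.o.
.v....
21) ......
......
..oo..
.o..o.
..o.o.
<o....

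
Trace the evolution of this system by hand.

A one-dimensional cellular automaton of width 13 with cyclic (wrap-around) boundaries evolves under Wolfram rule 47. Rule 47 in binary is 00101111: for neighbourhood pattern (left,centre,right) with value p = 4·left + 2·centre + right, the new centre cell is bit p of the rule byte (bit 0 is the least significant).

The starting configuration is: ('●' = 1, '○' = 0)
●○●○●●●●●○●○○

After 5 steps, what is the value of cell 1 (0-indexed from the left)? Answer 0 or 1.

0) ●○●○●●●●●○●○○
1) ●●●●●○○○○●●○●
2) ○○○○○○●●●●○●●
3) ○●●●●●●○○○●●○
4) ●●○○○○○○●●●○○
5) ●○○●●●●●●○○○●

0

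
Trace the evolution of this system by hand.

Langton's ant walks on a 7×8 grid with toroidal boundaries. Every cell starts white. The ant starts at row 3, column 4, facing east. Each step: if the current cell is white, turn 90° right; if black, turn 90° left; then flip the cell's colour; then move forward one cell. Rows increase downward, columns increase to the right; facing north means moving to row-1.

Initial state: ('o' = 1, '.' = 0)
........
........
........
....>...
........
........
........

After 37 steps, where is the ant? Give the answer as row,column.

k=0  ........
........
........
....>...
........
........
........
k=1  ........
........
........
....o...
....v...
........
........
k=2  ........
........
........
....o...
...<o...
........
........
k=3  ........
........
........
...^o...
...oo...
........
........
k=4  ........
........
........
...o>...
...oo...
........
........
k=5  ........
........
....^...
...o....
...oo...
........
........
k=6  ........
........
....o>..
...o....
...oo...
........
........
k=7  ........
........
....oo..
...o.v..
...oo...
........
........
k=8  ........
........
....oo..
...o<o..
...oo...
........
........
k=9  ........
........
....^o..
...ooo..
...oo...
........
........
k=10  ........
........
...<.o..
...ooo..
...oo...
........
........
k=11  ........
...^....
...o.o..
...ooo..
...oo...
........
........
k=12  ........
...o>...
...o.o..
...ooo..
...oo...
........
........
k=13  ........
...oo...
...ovo..
...ooo..
...oo...
........
........
k=14  ........
...oo...
...<oo..
...ooo..
...oo...
........
........
k=15  ........
...oo...
....oo..
...voo..
...oo...
........
........
k=16  ........
...oo...
....oo..
....>o..
...oo...
........
........
k=17  ........
...oo...
....^o..
.....o..
...oo...
........
........
k=18  ........
...oo...
...<.o..
.....o..
...oo...
........
........
k=19  ........
...^o...
...o.o..
.....o..
...oo...
........
........
k=20  ........
..<.o...
...o.o..
.....o..
...oo...
........
........
k=21  ..^.....
..o.o...
...o.o..
.....o..
...oo...
........
........
k=22  ..o>....
..o.o...
...o.o..
.....o..
...oo...
........
........
k=23  ..oo....
..ovo...
...o.o..
.....o..
...oo...
........
........
k=24  ..oo....
..<oo...
...o.o..
.....o..
...oo...
........
........
k=25  ..oo....
...oo...
..vo.o..
.....o..
...oo...
........
........
k=26  ..oo....
...oo...
.<oo.o..
.....o..
...oo...
........
........
k=27  ..oo....
.^.oo...
.ooo.o..
.....o..
...oo...
........
........
k=28  ..oo....
.o>oo...
.ooo.o..
.....o..
...oo...
........
........
k=29  ..oo....
.oooo...
.ovo.o..
.....o..
...oo...
........
........
k=30  ..oo....
.oooo...
.o.>.o..
.....o..
...oo...
........
........
k=31  ..oo....
.oo^o...
.o...o..
.....o..
...oo...
........
........
k=32  ..oo....
.o<.o...
.o...o..
.....o..
...oo...
........
........
k=33  ..oo....
.o..o...
.ov..o..
.....o..
...oo...
........
........
k=34  ..oo....
.o..o...
.<o..o..
.....o..
...oo...
........
........
k=35  ..oo....
.o..o...
..o..o..
.v...o..
...oo...
........
........
k=36  ..oo....
.o..o...
..o..o..
<o...o..
...oo...
........
........
k=37  ..oo....
.o..o...
^.o..o..
oo...o..
...oo...
........
........

2,0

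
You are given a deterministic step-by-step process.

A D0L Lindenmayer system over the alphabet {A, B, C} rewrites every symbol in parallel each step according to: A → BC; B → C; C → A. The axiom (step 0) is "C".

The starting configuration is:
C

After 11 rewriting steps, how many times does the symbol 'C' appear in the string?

0) C
1) A
2) BC
3) CA
4) ABC
5) BCCA
6) CAABC
7) ABCBCCA
8) BCCACAABC
9) CAABCABCBCCA
10) ABCBCCABCCACAABC
11) BCCACAABCCAABCABCBCCA

9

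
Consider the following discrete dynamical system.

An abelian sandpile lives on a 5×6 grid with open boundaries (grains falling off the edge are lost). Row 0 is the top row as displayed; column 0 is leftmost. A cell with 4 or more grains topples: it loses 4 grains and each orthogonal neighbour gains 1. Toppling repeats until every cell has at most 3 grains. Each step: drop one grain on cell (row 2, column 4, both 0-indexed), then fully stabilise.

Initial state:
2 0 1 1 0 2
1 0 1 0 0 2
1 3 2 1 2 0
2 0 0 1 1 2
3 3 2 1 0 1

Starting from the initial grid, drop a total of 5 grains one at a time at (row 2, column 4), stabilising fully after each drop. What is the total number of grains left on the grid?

gen 0: 2 0 1 1 0 2
1 0 1 0 0 2
1 3 2 1 2 0
2 0 0 1 1 2
3 3 2 1 0 1
gen 1: 2 0 1 1 0 2
1 0 1 0 0 2
1 3 2 1 3 0
2 0 0 1 1 2
3 3 2 1 0 1
gen 2: 2 0 1 1 0 2
1 0 1 0 1 2
1 3 2 2 0 1
2 0 0 1 2 2
3 3 2 1 0 1
gen 3: 2 0 1 1 0 2
1 0 1 0 1 2
1 3 2 2 1 1
2 0 0 1 2 2
3 3 2 1 0 1
gen 4: 2 0 1 1 0 2
1 0 1 0 1 2
1 3 2 2 2 1
2 0 0 1 2 2
3 3 2 1 0 1
gen 5: 2 0 1 1 0 2
1 0 1 0 1 2
1 3 2 2 3 1
2 0 0 1 2 2
3 3 2 1 0 1

40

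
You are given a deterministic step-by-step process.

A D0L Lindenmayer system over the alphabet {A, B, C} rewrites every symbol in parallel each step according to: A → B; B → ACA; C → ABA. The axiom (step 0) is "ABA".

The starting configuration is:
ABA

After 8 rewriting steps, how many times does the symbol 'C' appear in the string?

step 0: ABA
step 1: BACAB
step 2: ACABABABACA
step 3: BABABACABACABACABABAB
step 4: ACABACABACABABABACABABABACABABABACABACABACA
step 5: BABABACABABABACABABABACABACABACABABABACABACABACABABABACABACABACABABABACABABABACABABAB
step 6: ACABACABACABABABACABACABACABABABACABACABACABABABACABABABAC…CABABABACABABABACABACABACABABABACABACABACABABABACABACABACA  (len 171)
step 7: BABABACABABABACABABABACABACABACABABABACABABABACABABABACABA…ABACABABABACABABABACABABABACABACABACABABABACABABABACABABAB  (len 341)
step 8: ACABACABACABABABACABACABACABABABACABACABACABABABACABABABAC…CABABABACABABABACABACABACABABABACABACABACABABABACABACABACA  (len 683)

116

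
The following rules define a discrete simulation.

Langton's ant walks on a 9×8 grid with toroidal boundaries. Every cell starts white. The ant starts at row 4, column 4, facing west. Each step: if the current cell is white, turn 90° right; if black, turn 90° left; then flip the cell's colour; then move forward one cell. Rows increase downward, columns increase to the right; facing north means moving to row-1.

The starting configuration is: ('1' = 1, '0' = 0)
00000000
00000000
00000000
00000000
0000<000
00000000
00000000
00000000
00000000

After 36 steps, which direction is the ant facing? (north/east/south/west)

[0] 00000000
00000000
00000000
00000000
0000<000
00000000
00000000
00000000
00000000
[1] 00000000
00000000
00000000
0000^000
00001000
00000000
00000000
00000000
00000000
[2] 00000000
00000000
00000000
00001>00
00001000
00000000
00000000
00000000
00000000
[3] 00000000
00000000
00000000
00001100
00001v00
00000000
00000000
00000000
00000000
[4] 00000000
00000000
00000000
00001100
0000<100
00000000
00000000
00000000
00000000
[5] 00000000
00000000
00000000
00001100
00000100
0000v000
00000000
00000000
00000000
[6] 00000000
00000000
00000000
00001100
00000100
000<1000
00000000
00000000
00000000
[7] 00000000
00000000
00000000
00001100
000^0100
00011000
00000000
00000000
00000000
[8] 00000000
00000000
00000000
00001100
0001>100
00011000
00000000
00000000
00000000
[9] 00000000
00000000
00000000
00001100
00011100
0001v000
00000000
00000000
00000000
[10] 00000000
00000000
00000000
00001100
00011100
00010>00
00000000
00000000
00000000
[11] 00000000
00000000
00000000
00001100
00011100
00010100
00000v00
00000000
00000000
[12] 00000000
00000000
00000000
00001100
00011100
00010100
0000<100
00000000
00000000
[13] 00000000
00000000
00000000
00001100
00011100
0001^100
00001100
00000000
00000000
[14] 00000000
00000000
00000000
00001100
00011100
00011>00
00001100
00000000
00000000
[15] 00000000
00000000
00000000
00001100
00011^00
00011000
00001100
00000000
00000000
[16] 00000000
00000000
00000000
00001100
0001<000
00011000
00001100
00000000
00000000
[17] 00000000
00000000
00000000
00001100
00010000
0001v000
00001100
00000000
00000000
[18] 00000000
00000000
00000000
00001100
00010000
00010>00
00001100
00000000
00000000
[19] 00000000
00000000
00000000
00001100
00010000
00010100
00001v00
00000000
00000000
[20] 00000000
00000000
00000000
00001100
00010000
00010100
000010>0
00000000
00000000
[21] 00000000
00000000
00000000
00001100
00010000
00010100
00001010
000000v0
00000000
[22] 00000000
00000000
00000000
00001100
00010000
00010100
00001010
00000<10
00000000
[23] 00000000
00000000
00000000
00001100
00010000
00010100
00001^10
00000110
00000000
[24] 00000000
00000000
00000000
00001100
00010000
00010100
000011>0
00000110
00000000
[25] 00000000
00000000
00000000
00001100
00010000
000101^0
00001100
00000110
00000000
[26] 00000000
00000000
00000000
00001100
00010000
0001011>
00001100
00000110
00000000
[27] 00000000
00000000
00000000
00001100
00010000
00010111
0000110v
00000110
00000000
[28] 00000000
00000000
00000000
00001100
00010000
00010111
000011<1
00000110
00000000
[29] 00000000
00000000
00000000
00001100
00010000
000101^1
00001111
00000110
00000000
[30] 00000000
00000000
00000000
00001100
00010000
00010<01
00001111
00000110
00000000
[31] 00000000
00000000
00000000
00001100
00010000
00010001
00001v11
00000110
00000000
[32] 00000000
00000000
00000000
00001100
00010000
00010001
000010>1
00000110
00000000
[33] 00000000
00000000
00000000
00001100
00010000
000100^1
00001001
00000110
00000000
[34] 00000000
00000000
00000000
00001100
00010000
0001001>
00001001
00000110
00000000
[35] 00000000
00000000
00000000
00001100
0001000^
00010010
00001001
00000110
00000000
[36] 00000000
00000000
00000000
00001100
>0010001
00010010
00001001
00000110
00000000

east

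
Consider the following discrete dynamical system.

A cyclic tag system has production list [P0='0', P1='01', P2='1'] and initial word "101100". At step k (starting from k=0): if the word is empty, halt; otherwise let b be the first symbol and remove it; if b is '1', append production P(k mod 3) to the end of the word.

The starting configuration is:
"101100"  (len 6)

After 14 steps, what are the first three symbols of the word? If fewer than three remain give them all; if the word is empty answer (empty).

(empty)

gen 0: "101100"  (len 6)
gen 1: "011000"  (len 6)
gen 2: "11000"  (len 5)
gen 3: "10001"  (len 5)
gen 4: "00010"  (len 5)
gen 5: "0010"  (len 4)
gen 6: "010"  (len 3)
gen 7: "10"  (len 2)
gen 8: "001"  (len 3)
gen 9: "01"  (len 2)
gen 10: "1"  (len 1)
gen 11: "01"  (len 2)
gen 12: "1"  (len 1)
gen 13: "0"  (len 1)
gen 14: (halted — word empty)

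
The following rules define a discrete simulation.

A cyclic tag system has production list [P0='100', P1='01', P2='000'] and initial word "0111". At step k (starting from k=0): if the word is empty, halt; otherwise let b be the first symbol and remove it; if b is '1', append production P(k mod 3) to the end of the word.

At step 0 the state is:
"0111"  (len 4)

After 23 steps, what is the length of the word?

k=0  "0111"  (len 4)
k=1  "111"  (len 3)
k=2  "1101"  (len 4)
k=3  "101000"  (len 6)
k=4  "01000100"  (len 8)
k=5  "1000100"  (len 7)
k=6  "000100000"  (len 9)
k=7  "00100000"  (len 8)
k=8  "0100000"  (len 7)
k=9  "100000"  (len 6)
k=10  "00000100"  (len 8)
k=11  "0000100"  (len 7)
k=12  "000100"  (len 6)
k=13  "00100"  (len 5)
k=14  "0100"  (len 4)
k=15  "100"  (len 3)
k=16  "00100"  (len 5)
k=17  "0100"  (len 4)
k=18  "100"  (len 3)
k=19  "00100"  (len 5)
k=20  "0100"  (len 4)
k=21  "100"  (len 3)
k=22  "00100"  (len 5)
k=23  "0100"  (len 4)

4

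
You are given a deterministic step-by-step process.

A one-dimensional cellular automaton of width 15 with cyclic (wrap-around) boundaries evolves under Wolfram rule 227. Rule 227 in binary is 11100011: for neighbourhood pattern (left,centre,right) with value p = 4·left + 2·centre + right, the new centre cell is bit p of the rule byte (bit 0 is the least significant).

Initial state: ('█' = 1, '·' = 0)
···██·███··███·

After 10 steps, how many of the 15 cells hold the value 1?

0) ···██·███··███·
1) ███·██·██·█·██·
2) ·███·██·██·█·██
3) █·███·██·██·█·█
4) ██·███·██·██·█·
5) ·██·███·██·██·█
6) █·██·███·██·██·
7) ·█·██·███·██·██
8) █·█·██·███·██·█
9) ██·█·██·███·██·
10) ·██·█·██·███·██

10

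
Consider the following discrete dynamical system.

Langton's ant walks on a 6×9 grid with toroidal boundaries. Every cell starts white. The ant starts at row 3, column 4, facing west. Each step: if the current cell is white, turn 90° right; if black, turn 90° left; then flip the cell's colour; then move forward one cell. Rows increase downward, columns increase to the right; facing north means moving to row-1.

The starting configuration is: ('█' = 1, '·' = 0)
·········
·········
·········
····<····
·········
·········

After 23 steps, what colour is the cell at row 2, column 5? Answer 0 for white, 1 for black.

t=0: ·········
·········
·········
····<····
·········
·········
t=1: ·········
·········
····^····
····█····
·········
·········
t=2: ·········
·········
····█>···
····█····
·········
·········
t=3: ·········
·········
····██···
····█v···
·········
·········
t=4: ·········
·········
····██···
····<█···
·········
·········
t=5: ·········
·········
····██···
·····█···
····v····
·········
t=6: ·········
·········
····██···
·····█···
···<█····
·········
t=7: ·········
·········
····██···
···^·█···
···██····
·········
t=8: ·········
·········
····██···
···█>█···
···██····
·········
t=9: ·········
·········
····██···
···███···
···█v····
·········
t=10: ·········
·········
····██···
···███···
···█·>···
·········
t=11: ·········
·········
····██···
···███···
···█·█···
·····v···
t=12: ·········
·········
····██···
···███···
···█·█···
····<█···
t=13: ·········
·········
····██···
···███···
···█^█···
····██···
t=14: ·········
·········
····██···
···███···
···██>···
····██···
t=15: ·········
·········
····██···
···██^···
···██····
····██···
t=16: ·········
·········
····██···
···█<····
···██····
····██···
t=17: ·········
·········
····██···
···█·····
···█v····
····██···
t=18: ·········
·········
····██···
···█·····
···█·>···
····██···
t=19: ·········
·········
····██···
···█·····
···█·█···
····█v···
t=20: ·········
·········
····██···
···█·····
···█·█···
····█·>··
t=21: ······v··
·········
····██···
···█·····
···█·█···
····█·█··
t=22: ·····<█··
·········
····██···
···█·····
···█·█···
····█·█··
t=23: ·····██··
·········
····██···
···█·····
···█·█···
····█^█··

1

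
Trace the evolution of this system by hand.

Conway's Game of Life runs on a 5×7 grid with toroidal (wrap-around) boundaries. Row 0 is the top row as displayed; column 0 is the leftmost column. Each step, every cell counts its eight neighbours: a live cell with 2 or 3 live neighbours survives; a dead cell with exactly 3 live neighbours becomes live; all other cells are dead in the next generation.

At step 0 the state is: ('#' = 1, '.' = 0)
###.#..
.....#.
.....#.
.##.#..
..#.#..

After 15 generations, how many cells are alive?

k=0  ###.#..
.....#.
.....#.
.##.#..
..#.#..
k=1  .##.##.
.#..###
....##.
.##.##.
#...##.
k=2  .##....
###...#
###....
.#.....
#......
k=3  ..#...#
...#..#
......#
..#....
#.#....
k=4  ####..#
#....##
.......
.#.....
..##...
k=5  ...###.
..#..#.
#.....#
..#....
...#...
k=6  ..##.#.
...#.#.
.#....#
.......
..##...
k=7  .......
...#.##
.......
..#....
..###..
k=8  ..#..#.
.......
.......
..#....
..##...
k=9  ..##...
.......
.......
..##...
.###...
k=10  .#.#...
.......
.......
.#.#...
.#..#..
k=11  ..#....
.......
.......
..#....
##.##..
k=12  .###...
.......
.......
.###...
.#.#...
k=13  .#.#...
..#....
..#....
.#.#...
#...#..
k=14  .###...
.###...
.###...
.###...
##.##..
k=15  .......
#...#..
#...#..
.......
#...#..

6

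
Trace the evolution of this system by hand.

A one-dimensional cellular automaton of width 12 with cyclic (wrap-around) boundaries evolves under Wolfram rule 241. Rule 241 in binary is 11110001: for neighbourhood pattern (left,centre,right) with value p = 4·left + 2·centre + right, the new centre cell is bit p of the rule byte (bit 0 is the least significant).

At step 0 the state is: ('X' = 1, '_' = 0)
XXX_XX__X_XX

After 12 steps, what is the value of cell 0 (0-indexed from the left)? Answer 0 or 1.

1

t=0: XXX_XX__X_XX
t=1: XXXX_XX__X_X
t=2: XXXXX_XX__X_
t=3: _XXXXX_XX__X
t=4: X_XXXXX_XX__
t=5: _X_XXXXX_XX_
t=6: __X_XXXXX_XX
t=7: X__X_XXXXX_X
t=8: XX__X_XXXXX_
t=9: _XX__X_XXXXX
t=10: X_XX__X_XXXX
t=11: XX_XX__X_XXX
t=12: XXX_XX__X_XX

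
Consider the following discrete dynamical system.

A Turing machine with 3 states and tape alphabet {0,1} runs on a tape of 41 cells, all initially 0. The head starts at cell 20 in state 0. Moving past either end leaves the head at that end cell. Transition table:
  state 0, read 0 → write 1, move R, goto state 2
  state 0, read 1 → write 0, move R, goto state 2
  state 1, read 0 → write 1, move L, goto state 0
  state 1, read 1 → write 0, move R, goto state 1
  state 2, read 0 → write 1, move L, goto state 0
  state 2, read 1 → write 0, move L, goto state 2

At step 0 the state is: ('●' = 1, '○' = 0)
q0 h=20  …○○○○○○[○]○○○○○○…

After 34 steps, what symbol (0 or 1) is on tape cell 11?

0

gen 0: q0 h=20  …○○○○○○[○]○○○○○○…
gen 1: q2 h=21  …○○○○○●[○]○○○○○○…
gen 2: q0 h=20  …○○○○○○[●]●○○○○○…
gen 3: q2 h=21  …○○○○○○[●]○○○○○○…
gen 4: q2 h=20  …○○○○○○[○]○○○○○○…
gen 5: q0 h=19  …○○○○○○[○]●○○○○○…
gen 6: q2 h=20  …○○○○○●[●]○○○○○○…
gen 7: q2 h=19  …○○○○○○[●]○○○○○○…
gen 8: q2 h=18  …○○○○○○[○]○○○○○○…
gen 9: q0 h=17  …○○○○○○[○]●○○○○○…
gen 10: q2 h=18  …○○○○○●[●]○○○○○○…
gen 11: q2 h=17  …○○○○○○[●]○○○○○○…
gen 12: q2 h=16  …○○○○○○[○]○○○○○○…
gen 13: q0 h=15  …○○○○○○[○]●○○○○○…
gen 14: q2 h=16  …○○○○○●[●]○○○○○○…
gen 15: q2 h=15  …○○○○○○[●]○○○○○○…
gen 16: q2 h=14  …○○○○○○[○]○○○○○○…
gen 17: q0 h=13  …○○○○○○[○]●○○○○○…
gen 18: q2 h=14  …○○○○○●[●]○○○○○○…
gen 19: q2 h=13  …○○○○○○[●]○○○○○○…
gen 20: q2 h=12  …○○○○○○[○]○○○○○○…
gen 21: q0 h=11  …○○○○○○[○]●○○○○○…
gen 22: q2 h=12  …○○○○○●[●]○○○○○○…
gen 23: q2 h=11  …○○○○○○[●]○○○○○○…
gen 24: q2 h=10  …○○○○○○[○]○○○○○○…
gen 25: q0 h= 9  …○○○○○○[○]●○○○○○…
gen 26: q2 h=10  …○○○○○●[●]○○○○○○…
gen 27: q2 h= 9  …○○○○○○[●]○○○○○○…
gen 28: q2 h= 8  …○○○○○○[○]○○○○○○…
gen 29: q0 h= 7  …○○○○○○[○]●○○○○○…
gen 30: q2 h= 8  …○○○○○●[●]○○○○○○…
gen 31: q2 h= 7  …○○○○○○[●]○○○○○○…
gen 32: q2 h= 6  |○○○○○○[○]○○○○○○…
gen 33: q0 h= 5  |○○○○○[○]●○○○○○…
gen 34: q2 h= 6  |○○○○○●[●]○○○○○○…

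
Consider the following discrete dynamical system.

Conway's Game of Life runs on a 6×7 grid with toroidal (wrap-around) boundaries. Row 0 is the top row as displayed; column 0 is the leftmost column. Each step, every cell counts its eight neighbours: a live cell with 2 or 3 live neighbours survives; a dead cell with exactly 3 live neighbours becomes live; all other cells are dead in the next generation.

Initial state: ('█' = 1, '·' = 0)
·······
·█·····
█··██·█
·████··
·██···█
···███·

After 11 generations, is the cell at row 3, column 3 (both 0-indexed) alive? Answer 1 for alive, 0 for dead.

0

k=0  ·······
·█·····
█··██·█
·████··
·██···█
···███·
k=1  ····█··
█······
█···██·
····█·█
██·····
··████·
k=2  ····██·
····███
█···██·
·█··█·█
███···█
·█████·
k=3  ··█····
···█···
█··█···
··███··
······█
·······
k=4  ·······
··██···
·······
··███··
···█···
·······
k=5  ·······
·······
····█··
··███··
··███··
·······
k=6  ·······
·······
····█··
··█··█·
··█·█··
···█···
k=7  ·······
·······
·······
····██·
··█·█··
···█···
k=8  ·······
·······
·······
···███·
····██·
···█···
k=9  ·······
·······
····█··
···█·█·
·····█·
····█··
k=10  ·······
·······
····█··
·····█·
·····█·
·······
k=11  ·······
·······
·······
····██·
·······
·······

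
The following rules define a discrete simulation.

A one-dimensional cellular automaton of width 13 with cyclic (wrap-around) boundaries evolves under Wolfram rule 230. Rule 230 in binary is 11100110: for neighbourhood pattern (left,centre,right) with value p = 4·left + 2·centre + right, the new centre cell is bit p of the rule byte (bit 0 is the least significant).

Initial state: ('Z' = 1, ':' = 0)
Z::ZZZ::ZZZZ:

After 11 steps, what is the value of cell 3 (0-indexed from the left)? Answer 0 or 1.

k=0  Z::ZZZ::ZZZZ:
k=1  Z:Z:ZZ:Z:ZZZZ
k=2  ZZZZ:ZZZZ:ZZZ
k=3  ZZZZZ:ZZZZ:ZZ
k=4  ZZZZZZ:ZZZZ:Z
k=5  ZZZZZZZ:ZZZZ:
k=6  :ZZZZZZZ:ZZZZ
k=7  Z:ZZZZZZZ:ZZZ
k=8  ZZ:ZZZZZZZ:ZZ
k=9  ZZZ:ZZZZZZZ:Z
k=10  ZZZZ:ZZZZZZZ:
k=11  :ZZZZ:ZZZZZZZ

1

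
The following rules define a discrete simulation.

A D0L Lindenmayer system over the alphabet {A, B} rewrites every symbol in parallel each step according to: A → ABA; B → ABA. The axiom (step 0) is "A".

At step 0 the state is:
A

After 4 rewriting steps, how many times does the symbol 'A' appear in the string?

0) A
1) ABA
2) ABAABAABA
3) ABAABAABAABAABAABAABAABAABA
4) ABAABAABAABAABAABAABAABAABAABAABAABAABAABAABAABAABAABAABAABAABAABAABAABAABAABAABA

54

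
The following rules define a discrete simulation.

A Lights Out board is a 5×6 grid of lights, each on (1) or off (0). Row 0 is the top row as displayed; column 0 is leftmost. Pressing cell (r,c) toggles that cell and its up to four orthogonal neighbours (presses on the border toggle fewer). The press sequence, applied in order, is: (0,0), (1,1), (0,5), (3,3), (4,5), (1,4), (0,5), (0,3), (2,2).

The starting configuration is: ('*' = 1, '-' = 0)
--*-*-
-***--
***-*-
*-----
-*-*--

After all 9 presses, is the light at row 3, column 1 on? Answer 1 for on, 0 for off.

0

[0] --*-*-
-***--
***-*-
*-----
-*-*--
[1] ***-*-
****--
***-*-
*-----
-*-*--
[2] *-*-*-
---*--
*-*-*-
*-----
-*-*--
[3] *-*--*
---*-*
*-*-*-
*-----
-*-*--
[4] *-*--*
---*-*
*-***-
*-***-
-*----
[5] *-*--*
---*-*
*-***-
*-****
-*--**
[6] *-*-**
----*-
*-**--
*-****
-*--**
[7] *-*---
----**
*-**--
*-****
-*--**
[8] *--**-
---***
*-**--
*-****
-*--**
[9] *--**-
--****
**----
*--***
-*--**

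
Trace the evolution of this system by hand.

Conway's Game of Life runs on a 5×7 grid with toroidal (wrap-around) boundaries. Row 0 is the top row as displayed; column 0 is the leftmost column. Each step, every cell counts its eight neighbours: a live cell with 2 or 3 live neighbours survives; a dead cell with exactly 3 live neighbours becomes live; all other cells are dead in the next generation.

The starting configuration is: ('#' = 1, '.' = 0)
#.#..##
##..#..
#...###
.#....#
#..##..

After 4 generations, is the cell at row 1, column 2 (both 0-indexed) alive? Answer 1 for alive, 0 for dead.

0

0) #.#..##
##..#..
#...###
.#....#
#..##..
1) ..#..#.
...##..
....#..
.#.#...
..###..
2) ..#..#.
...###.
..#.#..
.......
.#..#..
3) ..#..#.
..#..#.
....##.
...#...
.......
4) .......
...#.##
...###.
....#..
.......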